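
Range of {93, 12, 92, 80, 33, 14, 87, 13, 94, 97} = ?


Max = 97, Min = 12
Range = 97 - 12 = 85

Range = 85


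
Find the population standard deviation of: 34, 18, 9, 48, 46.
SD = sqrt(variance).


Mean = 31.0000
Variance = 235.2000
SD = sqrt(235.2000) = 15.3362

SD = 15.3362


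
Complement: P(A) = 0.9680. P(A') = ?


P(not A) = 1 - 0.9680 = 0.0320

P(not A) = 0.0320


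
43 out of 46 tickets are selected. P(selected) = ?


P = 43/46 = 0.9348

P = 0.9348


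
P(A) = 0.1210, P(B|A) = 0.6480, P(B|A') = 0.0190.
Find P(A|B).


P(B) = P(B|A)*P(A) + P(B|A')*P(A')
= 0.6480*0.1210 + 0.0190*0.8790
= 0.078408 + 0.016701 = 0.095109
P(A|B) = 0.078408/0.095109 = 0.8244

P(A|B) = 0.8244


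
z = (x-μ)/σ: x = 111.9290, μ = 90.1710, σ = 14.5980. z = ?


z = (111.9290 - 90.1710)/14.5980
= 21.7580/14.5980
= 1.4905

z = 1.4905


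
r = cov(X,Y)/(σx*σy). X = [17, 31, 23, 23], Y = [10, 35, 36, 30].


Mean X = 23.5000, Mean Y = 27.7500
SD X = 4.974937, SD Y = 10.497023
Cov = 41.125000
r = 41.125000/(4.974937*10.497023) = 0.7875

r = 0.7875


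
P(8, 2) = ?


P(8,2) = 8!/6!
= 40320/720
= 56

P(8,2) = 56


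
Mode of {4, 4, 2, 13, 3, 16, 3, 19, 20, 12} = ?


Frequencies: 2:1, 3:2, 4:2, 12:1, 13:1, 16:1, 19:1, 20:1
Max frequency = 2
Mode = 3, 4

Mode = 3, 4


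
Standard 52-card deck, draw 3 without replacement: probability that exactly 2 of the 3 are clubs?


Hypergeometric: P(X=2) = C(13,2)·C(39,1) / C(52,3)
= 78 × 39 / 22100
= 3042/22100 = 0.1376

P = 0.1376


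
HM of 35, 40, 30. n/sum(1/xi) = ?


Sum of reciprocals = 1/35 + 1/40 + 1/30 = 0.086905
HM = 3/0.086905 = 34.5205

HM = 34.5205


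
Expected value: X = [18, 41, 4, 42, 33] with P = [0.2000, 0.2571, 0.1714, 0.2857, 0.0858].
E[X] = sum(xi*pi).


E[X] = 18*0.2000 + 41*0.2571 + 4*0.1714 + 42*0.2857 + 33*0.0858
= 3.6000 + 10.5411 + 0.6856 + 11.9994 + 2.8314
= 29.6575

E[X] = 29.6575


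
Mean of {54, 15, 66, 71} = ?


Sum = 54 + 15 + 66 + 71 = 206
n = 4
Mean = 206/4 = 51.5000

Mean = 51.5000


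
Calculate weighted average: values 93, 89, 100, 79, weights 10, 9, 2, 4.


Numerator = 93*10 + 89*9 + 100*2 + 79*4 = 2247
Denominator = 10 + 9 + 2 + 4 = 25
WM = 2247/25 = 89.8800

WM = 89.8800


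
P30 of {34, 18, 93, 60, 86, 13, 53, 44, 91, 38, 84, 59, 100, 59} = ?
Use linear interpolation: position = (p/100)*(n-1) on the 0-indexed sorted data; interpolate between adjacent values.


Sorted: 13, 18, 34, 38, 44, 53, 59, 59, 60, 84, 86, 91, 93, 100
n = 14
Index = 30/100 * 13 = 3.9000
Lower = data[3] = 38, Upper = data[4] = 44
P30 = 38 + 0.9000*(6) = 43.4000

P30 = 43.4000


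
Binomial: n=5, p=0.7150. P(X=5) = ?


C(5,5) = 1
p^5 = 0.186866
(1-p)^0 = 1.000000
P = 1 * 0.186866 * 1.000000 = 0.1869

P(X=5) = 0.1869


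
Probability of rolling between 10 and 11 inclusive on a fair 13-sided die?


Favorable outcomes (10 ≤ roll ≤ 11): 2
Total outcomes = 13
P = 2/13 = 0.1538

P = 0.1538


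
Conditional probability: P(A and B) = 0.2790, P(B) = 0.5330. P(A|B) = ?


P(A|B) = 0.2790/0.5330 = 0.5235

P(A|B) = 0.5235


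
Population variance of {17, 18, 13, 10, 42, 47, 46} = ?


Mean = 27.5714
Squared deviations: 111.7551, 91.6122, 212.3265, 308.7551, 208.1837, 377.4694, 339.6122
Sum = 1649.7143
Variance = 1649.7143/7 = 235.6735

Variance = 235.6735


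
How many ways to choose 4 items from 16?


C(16,4) = 16!/(4! × 12!)
= 20922789888000/(24 × 479001600)
= 1820

C(16,4) = 1820


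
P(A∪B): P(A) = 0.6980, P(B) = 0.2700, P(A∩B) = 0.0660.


P(A∪B) = 0.6980 + 0.2700 - 0.0660
= 0.9680 - 0.0660
= 0.9020

P(A∪B) = 0.9020


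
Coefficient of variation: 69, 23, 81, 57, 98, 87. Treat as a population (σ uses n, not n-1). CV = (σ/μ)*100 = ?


Mean = 69.1667
SD = 24.3886
CV = (24.3886/69.1667)*100 = 35.2607%

CV = 35.2607%


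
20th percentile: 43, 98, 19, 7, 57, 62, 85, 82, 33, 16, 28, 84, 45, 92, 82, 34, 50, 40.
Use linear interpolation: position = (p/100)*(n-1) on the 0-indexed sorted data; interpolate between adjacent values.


Sorted: 7, 16, 19, 28, 33, 34, 40, 43, 45, 50, 57, 62, 82, 82, 84, 85, 92, 98
n = 18
Index = 20/100 * 17 = 3.4000
Lower = data[3] = 28, Upper = data[4] = 33
P20 = 28 + 0.4000*(5) = 30.0000

P20 = 30.0000


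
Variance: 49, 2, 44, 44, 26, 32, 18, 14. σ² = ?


Mean = 28.6250
Squared deviations: 415.1406, 708.8906, 236.3906, 236.3906, 6.8906, 11.3906, 112.8906, 213.8906
Sum = 1941.8750
Variance = 1941.8750/8 = 242.7344

Variance = 242.7344


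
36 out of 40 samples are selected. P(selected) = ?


P = 36/40 = 0.9000

P = 0.9000


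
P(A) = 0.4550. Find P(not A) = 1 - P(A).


P(not A) = 1 - 0.4550 = 0.5450

P(not A) = 0.5450


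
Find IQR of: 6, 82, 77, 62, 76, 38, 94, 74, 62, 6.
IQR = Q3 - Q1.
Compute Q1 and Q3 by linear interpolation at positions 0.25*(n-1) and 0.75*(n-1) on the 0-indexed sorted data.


Sorted: 6, 6, 38, 62, 62, 74, 76, 77, 82, 94
Q1 (25th %ile) = 44.0000
Q3 (75th %ile) = 76.7500
IQR = 76.7500 - 44.0000 = 32.7500

IQR = 32.7500


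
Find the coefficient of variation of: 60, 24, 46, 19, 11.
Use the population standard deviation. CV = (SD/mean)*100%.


Mean = 32.0000
SD = 18.1879
CV = (18.1879/32.0000)*100 = 56.8372%

CV = 56.8372%


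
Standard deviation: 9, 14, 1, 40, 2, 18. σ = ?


Mean = 14.0000
Variance = 171.6667
SD = sqrt(171.6667) = 13.1022

SD = 13.1022


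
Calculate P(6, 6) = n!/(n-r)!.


P(6,6) = 6!/0!
= 720/1
= 720

P(6,6) = 720


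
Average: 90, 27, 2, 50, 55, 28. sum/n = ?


Sum = 90 + 27 + 2 + 50 + 55 + 28 = 252
n = 6
Mean = 252/6 = 42.0000

Mean = 42.0000


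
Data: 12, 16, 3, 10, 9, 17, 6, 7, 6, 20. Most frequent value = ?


Frequencies: 3:1, 6:2, 7:1, 9:1, 10:1, 12:1, 16:1, 17:1, 20:1
Max frequency = 2
Mode = 6

Mode = 6


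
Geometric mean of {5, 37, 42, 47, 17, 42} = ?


Product = 5 × 37 × 42 × 47 × 17 × 42 = 260745660
GM = 260745660^(1/6) = 25.2757

GM = 25.2757


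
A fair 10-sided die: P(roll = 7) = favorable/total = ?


Favorable outcomes (roll = 7): 1
Total outcomes = 10
P = 1/10 = 0.1000

P = 0.1000


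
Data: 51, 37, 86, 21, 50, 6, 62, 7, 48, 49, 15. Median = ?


Sorted: 6, 7, 15, 21, 37, 48, 49, 50, 51, 62, 86
n = 11 (odd)
Middle value = 48

Median = 48


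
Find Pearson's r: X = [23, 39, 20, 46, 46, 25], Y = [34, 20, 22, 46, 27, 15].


Mean X = 33.1667, Mean Y = 27.3333
SD X = 10.853827, SD Y = 10.225241
Cov = 49.277778
r = 49.277778/(10.853827*10.225241) = 0.4440

r = 0.4440


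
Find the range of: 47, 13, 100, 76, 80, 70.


Max = 100, Min = 13
Range = 100 - 13 = 87

Range = 87


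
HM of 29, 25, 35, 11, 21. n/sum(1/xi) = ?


Sum of reciprocals = 1/29 + 1/25 + 1/35 + 1/11 + 1/21 = 0.241582
HM = 5/0.241582 = 20.6969

HM = 20.6969


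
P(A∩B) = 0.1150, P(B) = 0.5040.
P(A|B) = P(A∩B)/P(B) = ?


P(A|B) = 0.1150/0.5040 = 0.2282

P(A|B) = 0.2282


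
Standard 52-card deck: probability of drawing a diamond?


13 diamonds in 52 cards
P = 13/52 = 0.2500

P = 0.2500


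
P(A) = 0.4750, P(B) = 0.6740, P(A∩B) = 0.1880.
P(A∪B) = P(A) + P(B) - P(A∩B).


P(A∪B) = 0.4750 + 0.6740 - 0.1880
= 1.1490 - 0.1880
= 0.9610

P(A∪B) = 0.9610


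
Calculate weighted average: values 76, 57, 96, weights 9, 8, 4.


Numerator = 76*9 + 57*8 + 96*4 = 1524
Denominator = 9 + 8 + 4 = 21
WM = 1524/21 = 72.5714

WM = 72.5714


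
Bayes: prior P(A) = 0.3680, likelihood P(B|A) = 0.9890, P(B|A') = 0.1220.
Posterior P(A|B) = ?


P(B) = P(B|A)*P(A) + P(B|A')*P(A')
= 0.9890*0.3680 + 0.1220*0.6320
= 0.363952 + 0.077104 = 0.441056
P(A|B) = 0.363952/0.441056 = 0.8252

P(A|B) = 0.8252


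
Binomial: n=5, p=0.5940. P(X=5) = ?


C(5,5) = 1
p^5 = 0.073949
(1-p)^0 = 1.000000
P = 1 * 0.073949 * 1.000000 = 0.0739

P(X=5) = 0.0739


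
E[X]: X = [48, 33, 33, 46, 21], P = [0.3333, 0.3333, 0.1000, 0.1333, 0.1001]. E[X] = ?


E[X] = 48*0.3333 + 33*0.3333 + 33*0.1000 + 46*0.1333 + 21*0.1001
= 15.9984 + 10.9989 + 3.3000 + 6.1318 + 2.1021
= 38.5312

E[X] = 38.5312


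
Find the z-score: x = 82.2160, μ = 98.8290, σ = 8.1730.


z = (82.2160 - 98.8290)/8.1730
= -16.6130/8.1730
= -2.0327

z = -2.0327


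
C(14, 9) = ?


C(14,9) = 14!/(9! × 5!)
= 87178291200/(362880 × 120)
= 2002

C(14,9) = 2002


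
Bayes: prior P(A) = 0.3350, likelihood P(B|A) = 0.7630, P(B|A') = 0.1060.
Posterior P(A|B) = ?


P(B) = P(B|A)*P(A) + P(B|A')*P(A')
= 0.7630*0.3350 + 0.1060*0.6650
= 0.255605 + 0.070490 = 0.326095
P(A|B) = 0.255605/0.326095 = 0.7838

P(A|B) = 0.7838


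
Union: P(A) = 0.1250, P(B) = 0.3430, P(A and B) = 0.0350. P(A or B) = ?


P(A∪B) = 0.1250 + 0.3430 - 0.0350
= 0.4680 - 0.0350
= 0.4330

P(A∪B) = 0.4330


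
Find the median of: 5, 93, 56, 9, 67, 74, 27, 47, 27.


Sorted: 5, 9, 27, 27, 47, 56, 67, 74, 93
n = 9 (odd)
Middle value = 47

Median = 47


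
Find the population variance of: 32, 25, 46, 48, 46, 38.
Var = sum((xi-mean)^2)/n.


Mean = 39.1667
Squared deviations: 51.3611, 200.6944, 46.6944, 78.0278, 46.6944, 1.3611
Sum = 424.8333
Variance = 424.8333/6 = 70.8056

Variance = 70.8056


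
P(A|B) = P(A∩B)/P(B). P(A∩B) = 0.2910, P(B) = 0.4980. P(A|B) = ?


P(A|B) = 0.2910/0.4980 = 0.5843

P(A|B) = 0.5843


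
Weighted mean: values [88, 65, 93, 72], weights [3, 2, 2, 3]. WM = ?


Numerator = 88*3 + 65*2 + 93*2 + 72*3 = 796
Denominator = 3 + 2 + 2 + 3 = 10
WM = 796/10 = 79.6000

WM = 79.6000


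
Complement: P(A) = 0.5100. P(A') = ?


P(not A) = 1 - 0.5100 = 0.4900

P(not A) = 0.4900


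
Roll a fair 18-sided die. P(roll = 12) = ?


Favorable outcomes (roll = 12): 1
Total outcomes = 18
P = 1/18 = 0.0556

P = 0.0556


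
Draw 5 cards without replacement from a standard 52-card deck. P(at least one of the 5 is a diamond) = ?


P(at least one) = 1 - P(none)
P(none) = (39/52) × (38/51) × (37/50) × (36/49) × (35/48) = 0.221534
P(at least one) = 1 - 0.221534 = 0.7785

P = 0.7785


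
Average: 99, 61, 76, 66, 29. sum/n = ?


Sum = 99 + 61 + 76 + 66 + 29 = 331
n = 5
Mean = 331/5 = 66.2000

Mean = 66.2000


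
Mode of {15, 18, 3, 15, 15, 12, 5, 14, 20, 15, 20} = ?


Frequencies: 3:1, 5:1, 12:1, 14:1, 15:4, 18:1, 20:2
Max frequency = 4
Mode = 15

Mode = 15


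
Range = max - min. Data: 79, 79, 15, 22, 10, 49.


Max = 79, Min = 10
Range = 79 - 10 = 69

Range = 69


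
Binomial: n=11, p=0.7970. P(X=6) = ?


C(11,6) = 462
p^6 = 0.256301
(1-p)^5 = 0.000345
P = 462 * 0.256301 * 0.000345 = 0.0408

P(X=6) = 0.0408


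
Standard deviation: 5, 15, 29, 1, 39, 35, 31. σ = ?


Mean = 22.1429
Variance = 195.2653
SD = sqrt(195.2653) = 13.9737

SD = 13.9737


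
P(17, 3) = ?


P(17,3) = 17!/14!
= 355687428096000/87178291200
= 4080

P(17,3) = 4080


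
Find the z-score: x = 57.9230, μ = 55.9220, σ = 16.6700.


z = (57.9230 - 55.9220)/16.6700
= 2.0010/16.6700
= 0.1200

z = 0.1200


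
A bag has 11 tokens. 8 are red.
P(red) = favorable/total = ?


P = 8/11 = 0.7273

P = 0.7273


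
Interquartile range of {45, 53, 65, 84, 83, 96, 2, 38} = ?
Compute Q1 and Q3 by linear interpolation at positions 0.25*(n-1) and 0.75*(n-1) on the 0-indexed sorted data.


Sorted: 2, 38, 45, 53, 65, 83, 84, 96
Q1 (25th %ile) = 43.2500
Q3 (75th %ile) = 83.2500
IQR = 83.2500 - 43.2500 = 40.0000

IQR = 40.0000


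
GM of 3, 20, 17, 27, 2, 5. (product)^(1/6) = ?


Product = 3 × 20 × 17 × 27 × 2 × 5 = 275400
GM = 275400^(1/6) = 8.0660

GM = 8.0660


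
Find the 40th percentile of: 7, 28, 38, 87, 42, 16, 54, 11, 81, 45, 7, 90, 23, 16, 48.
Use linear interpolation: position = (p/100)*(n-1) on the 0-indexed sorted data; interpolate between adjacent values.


Sorted: 7, 7, 11, 16, 16, 23, 28, 38, 42, 45, 48, 54, 81, 87, 90
n = 15
Index = 40/100 * 14 = 5.6000
Lower = data[5] = 23, Upper = data[6] = 28
P40 = 23 + 0.6000*(5) = 26.0000

P40 = 26.0000


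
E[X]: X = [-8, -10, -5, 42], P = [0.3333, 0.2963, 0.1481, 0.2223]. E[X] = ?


E[X] = -8*0.3333 - 10*0.2963 - 5*0.1481 + 42*0.2223
= -2.6664 - 2.9630 - 0.7405 + 9.3366
= 2.9667

E[X] = 2.9667


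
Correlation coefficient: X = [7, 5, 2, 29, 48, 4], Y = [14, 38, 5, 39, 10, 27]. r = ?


Mean X = 15.8333, Mean Y = 22.1667
SD X = 17.004084, SD Y = 13.334375
Cov = -14.805556
r = -14.805556/(17.004084*13.334375) = -0.0653

r = -0.0653


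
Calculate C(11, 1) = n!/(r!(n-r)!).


C(11,1) = 11!/(1! × 10!)
= 39916800/(1 × 3628800)
= 11

C(11,1) = 11


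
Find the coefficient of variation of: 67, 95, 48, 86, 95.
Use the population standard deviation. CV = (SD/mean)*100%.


Mean = 78.2000
SD = 18.2362
CV = (18.2362/78.2000)*100 = 23.3200%

CV = 23.3200%


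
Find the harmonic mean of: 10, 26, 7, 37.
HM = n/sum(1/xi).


Sum of reciprocals = 1/10 + 1/26 + 1/7 + 1/37 = 0.308346
HM = 4/0.308346 = 12.9725

HM = 12.9725


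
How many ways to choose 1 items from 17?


C(17,1) = 17!/(1! × 16!)
= 355687428096000/(1 × 20922789888000)
= 17

C(17,1) = 17


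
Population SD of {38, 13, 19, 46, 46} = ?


Mean = 32.4000
Variance = 191.4400
SD = sqrt(191.4400) = 13.8362

SD = 13.8362


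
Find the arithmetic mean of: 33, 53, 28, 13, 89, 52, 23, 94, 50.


Sum = 33 + 53 + 28 + 13 + 89 + 52 + 23 + 94 + 50 = 435
n = 9
Mean = 435/9 = 48.3333

Mean = 48.3333


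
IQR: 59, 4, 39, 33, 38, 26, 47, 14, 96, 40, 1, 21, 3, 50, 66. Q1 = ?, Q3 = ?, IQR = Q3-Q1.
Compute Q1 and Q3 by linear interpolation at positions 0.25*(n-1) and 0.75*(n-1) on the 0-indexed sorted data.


Sorted: 1, 3, 4, 14, 21, 26, 33, 38, 39, 40, 47, 50, 59, 66, 96
Q1 (25th %ile) = 17.5000
Q3 (75th %ile) = 48.5000
IQR = 48.5000 - 17.5000 = 31.0000

IQR = 31.0000


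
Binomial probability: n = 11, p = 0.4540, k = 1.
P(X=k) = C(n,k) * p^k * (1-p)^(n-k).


C(11,1) = 11
p^1 = 0.454000
(1-p)^10 = 0.002355
P = 11 * 0.454000 * 0.002355 = 0.0118

P(X=1) = 0.0118


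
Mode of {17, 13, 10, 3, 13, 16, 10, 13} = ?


Frequencies: 3:1, 10:2, 13:3, 16:1, 17:1
Max frequency = 3
Mode = 13

Mode = 13


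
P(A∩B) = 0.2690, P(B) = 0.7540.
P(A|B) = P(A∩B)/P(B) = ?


P(A|B) = 0.2690/0.7540 = 0.3568

P(A|B) = 0.3568


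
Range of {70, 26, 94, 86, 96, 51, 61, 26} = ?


Max = 96, Min = 26
Range = 96 - 26 = 70

Range = 70


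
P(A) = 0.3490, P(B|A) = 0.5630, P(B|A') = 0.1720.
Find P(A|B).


P(B) = P(B|A)*P(A) + P(B|A')*P(A')
= 0.5630*0.3490 + 0.1720*0.6510
= 0.196487 + 0.111972 = 0.308459
P(A|B) = 0.196487/0.308459 = 0.6370

P(A|B) = 0.6370


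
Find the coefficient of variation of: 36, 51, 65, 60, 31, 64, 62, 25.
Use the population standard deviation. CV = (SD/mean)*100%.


Mean = 49.2500
SD = 15.1802
CV = (15.1802/49.2500)*100 = 30.8227%

CV = 30.8227%


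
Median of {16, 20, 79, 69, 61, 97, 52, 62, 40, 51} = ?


Sorted: 16, 20, 40, 51, 52, 61, 62, 69, 79, 97
n = 10 (even)
Middle values: 52 and 61
Median = (52+61)/2 = 56.5000

Median = 56.5000


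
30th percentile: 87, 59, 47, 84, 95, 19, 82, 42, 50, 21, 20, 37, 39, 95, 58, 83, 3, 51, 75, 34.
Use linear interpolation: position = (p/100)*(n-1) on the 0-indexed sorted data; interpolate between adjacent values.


Sorted: 3, 19, 20, 21, 34, 37, 39, 42, 47, 50, 51, 58, 59, 75, 82, 83, 84, 87, 95, 95
n = 20
Index = 30/100 * 19 = 5.7000
Lower = data[5] = 37, Upper = data[6] = 39
P30 = 37 + 0.7000*(2) = 38.4000

P30 = 38.4000


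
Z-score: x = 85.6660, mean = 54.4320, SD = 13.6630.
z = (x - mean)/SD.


z = (85.6660 - 54.4320)/13.6630
= 31.2340/13.6630
= 2.2860

z = 2.2860


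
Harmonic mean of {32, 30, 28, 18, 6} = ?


Sum of reciprocals = 1/32 + 1/30 + 1/28 + 1/18 + 1/6 = 0.322520
HM = 5/0.322520 = 15.5029

HM = 15.5029


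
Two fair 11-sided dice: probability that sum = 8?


Total outcomes = 11×11 = 121
Favorable (sum = 8): 7
P = 7/121 = 0.0579

P = 0.0579


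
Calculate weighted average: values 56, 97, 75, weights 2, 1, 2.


Numerator = 56*2 + 97*1 + 75*2 = 359
Denominator = 2 + 1 + 2 = 5
WM = 359/5 = 71.8000

WM = 71.8000


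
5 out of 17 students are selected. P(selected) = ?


P = 5/17 = 0.2941

P = 0.2941


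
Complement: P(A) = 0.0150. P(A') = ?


P(not A) = 1 - 0.0150 = 0.9850

P(not A) = 0.9850


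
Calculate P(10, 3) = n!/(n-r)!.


P(10,3) = 10!/7!
= 3628800/5040
= 720

P(10,3) = 720


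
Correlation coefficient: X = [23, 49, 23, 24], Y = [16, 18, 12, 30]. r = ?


Mean X = 29.7500, Mean Y = 19.0000
SD X = 11.121488, SD Y = 6.708204
Cov = -3.750000
r = -3.750000/(11.121488*6.708204) = -0.0503

r = -0.0503


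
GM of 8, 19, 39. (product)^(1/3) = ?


Product = 8 × 19 × 39 = 5928
GM = 5928^(1/3) = 18.0982

GM = 18.0982


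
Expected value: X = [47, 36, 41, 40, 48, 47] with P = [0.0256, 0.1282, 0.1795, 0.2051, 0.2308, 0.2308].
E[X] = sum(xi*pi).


E[X] = 47*0.0256 + 36*0.1282 + 41*0.1795 + 40*0.2051 + 48*0.2308 + 47*0.2308
= 1.2032 + 4.6152 + 7.3595 + 8.2040 + 11.0784 + 10.8476
= 43.3079

E[X] = 43.3079


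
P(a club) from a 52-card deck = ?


13 clubs in 52 cards
P = 13/52 = 0.2500

P = 0.2500


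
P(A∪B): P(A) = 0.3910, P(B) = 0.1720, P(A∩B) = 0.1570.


P(A∪B) = 0.3910 + 0.1720 - 0.1570
= 0.5630 - 0.1570
= 0.4060

P(A∪B) = 0.4060


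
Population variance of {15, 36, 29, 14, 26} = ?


Mean = 24.0000
Squared deviations: 81.0000, 144.0000, 25.0000, 100.0000, 4.0000
Sum = 354.0000
Variance = 354.0000/5 = 70.8000

Variance = 70.8000


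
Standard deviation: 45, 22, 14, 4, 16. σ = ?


Mean = 20.2000
Variance = 187.3600
SD = sqrt(187.3600) = 13.6880

SD = 13.6880


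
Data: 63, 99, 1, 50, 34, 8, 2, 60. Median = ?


Sorted: 1, 2, 8, 34, 50, 60, 63, 99
n = 8 (even)
Middle values: 34 and 50
Median = (34+50)/2 = 42.0000

Median = 42.0000


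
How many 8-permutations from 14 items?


P(14,8) = 14!/6!
= 87178291200/720
= 121080960

P(14,8) = 121080960


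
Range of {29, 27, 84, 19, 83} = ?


Max = 84, Min = 19
Range = 84 - 19 = 65

Range = 65


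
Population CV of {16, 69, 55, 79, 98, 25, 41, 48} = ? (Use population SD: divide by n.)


Mean = 53.8750
SD = 25.6829
CV = (25.6829/53.8750)*100 = 47.6712%

CV = 47.6712%


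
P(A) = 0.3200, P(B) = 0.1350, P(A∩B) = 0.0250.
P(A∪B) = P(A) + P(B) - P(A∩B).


P(A∪B) = 0.3200 + 0.1350 - 0.0250
= 0.4550 - 0.0250
= 0.4300

P(A∪B) = 0.4300


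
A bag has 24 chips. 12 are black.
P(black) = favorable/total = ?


P = 12/24 = 0.5000

P = 0.5000


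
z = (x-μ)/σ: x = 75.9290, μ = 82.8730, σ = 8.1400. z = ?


z = (75.9290 - 82.8730)/8.1400
= -6.9440/8.1400
= -0.8531

z = -0.8531


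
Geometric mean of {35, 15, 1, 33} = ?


Product = 35 × 15 × 1 × 33 = 17325
GM = 17325^(1/4) = 11.4728

GM = 11.4728


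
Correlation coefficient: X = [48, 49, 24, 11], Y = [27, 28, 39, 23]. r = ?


Mean X = 33.0000, Mean Y = 29.2500
SD X = 16.170962, SD Y = 5.931905
Cov = -1.000000
r = -1.000000/(16.170962*5.931905) = -0.0104

r = -0.0104


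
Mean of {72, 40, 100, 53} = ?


Sum = 72 + 40 + 100 + 53 = 265
n = 4
Mean = 265/4 = 66.2500

Mean = 66.2500


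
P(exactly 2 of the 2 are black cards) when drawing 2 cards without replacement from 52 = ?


Hypergeometric: P(X=2) = C(26,2)·C(26,0) / C(52,2)
= 325 × 1 / 1326
= 325/1326 = 0.2451

P = 0.2451


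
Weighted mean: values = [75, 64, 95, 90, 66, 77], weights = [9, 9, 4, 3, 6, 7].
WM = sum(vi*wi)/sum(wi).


Numerator = 75*9 + 64*9 + 95*4 + 90*3 + 66*6 + 77*7 = 2836
Denominator = 9 + 9 + 4 + 3 + 6 + 7 = 38
WM = 2836/38 = 74.6316

WM = 74.6316


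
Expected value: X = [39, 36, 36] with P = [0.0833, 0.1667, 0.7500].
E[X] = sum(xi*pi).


E[X] = 39*0.0833 + 36*0.1667 + 36*0.7500
= 3.2487 + 6.0012 + 27.0000
= 36.2499

E[X] = 36.2499


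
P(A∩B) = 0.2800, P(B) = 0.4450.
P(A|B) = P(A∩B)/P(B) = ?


P(A|B) = 0.2800/0.4450 = 0.6292

P(A|B) = 0.6292


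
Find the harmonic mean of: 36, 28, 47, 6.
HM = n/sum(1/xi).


Sum of reciprocals = 1/36 + 1/28 + 1/47 + 1/6 = 0.251435
HM = 4/0.251435 = 15.9087

HM = 15.9087


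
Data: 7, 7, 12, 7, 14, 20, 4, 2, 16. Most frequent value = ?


Frequencies: 2:1, 4:1, 7:3, 12:1, 14:1, 16:1, 20:1
Max frequency = 3
Mode = 7

Mode = 7


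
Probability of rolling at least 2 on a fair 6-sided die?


Favorable outcomes (roll ≥ 2): 5
Total outcomes = 6
P = 5/6 = 0.8333

P = 0.8333


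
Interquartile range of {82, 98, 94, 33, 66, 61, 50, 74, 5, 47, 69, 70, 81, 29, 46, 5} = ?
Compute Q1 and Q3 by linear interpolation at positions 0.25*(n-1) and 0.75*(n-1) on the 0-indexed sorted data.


Sorted: 5, 5, 29, 33, 46, 47, 50, 61, 66, 69, 70, 74, 81, 82, 94, 98
Q1 (25th %ile) = 42.7500
Q3 (75th %ile) = 75.7500
IQR = 75.7500 - 42.7500 = 33.0000

IQR = 33.0000


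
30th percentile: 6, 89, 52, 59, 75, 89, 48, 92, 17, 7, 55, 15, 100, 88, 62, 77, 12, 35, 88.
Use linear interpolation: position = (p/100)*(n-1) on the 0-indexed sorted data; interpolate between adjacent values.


Sorted: 6, 7, 12, 15, 17, 35, 48, 52, 55, 59, 62, 75, 77, 88, 88, 89, 89, 92, 100
n = 19
Index = 30/100 * 18 = 5.4000
Lower = data[5] = 35, Upper = data[6] = 48
P30 = 35 + 0.4000*(13) = 40.2000

P30 = 40.2000


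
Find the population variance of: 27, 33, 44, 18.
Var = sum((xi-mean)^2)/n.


Mean = 30.5000
Squared deviations: 12.2500, 6.2500, 182.2500, 156.2500
Sum = 357.0000
Variance = 357.0000/4 = 89.2500

Variance = 89.2500


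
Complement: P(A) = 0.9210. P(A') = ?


P(not A) = 1 - 0.9210 = 0.0790

P(not A) = 0.0790


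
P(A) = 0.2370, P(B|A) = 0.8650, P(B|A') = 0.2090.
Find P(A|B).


P(B) = P(B|A)*P(A) + P(B|A')*P(A')
= 0.8650*0.2370 + 0.2090*0.7630
= 0.205005 + 0.159467 = 0.364472
P(A|B) = 0.205005/0.364472 = 0.5625

P(A|B) = 0.5625


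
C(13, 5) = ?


C(13,5) = 13!/(5! × 8!)
= 6227020800/(120 × 40320)
= 1287

C(13,5) = 1287


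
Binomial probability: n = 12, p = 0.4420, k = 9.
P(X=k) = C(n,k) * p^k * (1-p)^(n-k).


C(12,9) = 220
p^9 = 0.000644
(1-p)^3 = 0.173741
P = 220 * 0.000644 * 0.173741 = 0.0246

P(X=9) = 0.0246


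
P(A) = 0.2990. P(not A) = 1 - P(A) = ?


P(not A) = 1 - 0.2990 = 0.7010

P(not A) = 0.7010


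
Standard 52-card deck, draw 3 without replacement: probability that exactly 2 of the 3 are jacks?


Hypergeometric: P(X=2) = C(4,2)·C(48,1) / C(52,3)
= 6 × 48 / 22100
= 288/22100 = 0.0130

P = 0.0130


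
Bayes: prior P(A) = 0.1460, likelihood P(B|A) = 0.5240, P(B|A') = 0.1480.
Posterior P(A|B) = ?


P(B) = P(B|A)*P(A) + P(B|A')*P(A')
= 0.5240*0.1460 + 0.1480*0.8540
= 0.076504 + 0.126392 = 0.202896
P(A|B) = 0.076504/0.202896 = 0.3771

P(A|B) = 0.3771


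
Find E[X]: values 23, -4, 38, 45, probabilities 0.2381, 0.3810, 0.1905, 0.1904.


E[X] = 23*0.2381 - 4*0.3810 + 38*0.1905 + 45*0.1904
= 5.4763 - 1.5240 + 7.2390 + 8.5680
= 19.7593

E[X] = 19.7593


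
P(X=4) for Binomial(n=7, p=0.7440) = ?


C(7,4) = 35
p^4 = 0.306402
(1-p)^3 = 0.016777
P = 35 * 0.306402 * 0.016777 = 0.1799

P(X=4) = 0.1799


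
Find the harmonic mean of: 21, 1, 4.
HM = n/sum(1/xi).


Sum of reciprocals = 1/21 + 1/1 + 1/4 = 1.297619
HM = 3/1.297619 = 2.3119

HM = 2.3119


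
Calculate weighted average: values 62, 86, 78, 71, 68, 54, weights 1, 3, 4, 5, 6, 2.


Numerator = 62*1 + 86*3 + 78*4 + 71*5 + 68*6 + 54*2 = 1503
Denominator = 1 + 3 + 4 + 5 + 6 + 2 = 21
WM = 1503/21 = 71.5714

WM = 71.5714


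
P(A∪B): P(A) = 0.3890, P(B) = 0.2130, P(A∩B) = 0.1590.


P(A∪B) = 0.3890 + 0.2130 - 0.1590
= 0.6020 - 0.1590
= 0.4430

P(A∪B) = 0.4430


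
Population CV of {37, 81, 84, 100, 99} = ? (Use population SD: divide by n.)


Mean = 80.2000
SD = 22.9207
CV = (22.9207/80.2000)*100 = 28.5795%

CV = 28.5795%


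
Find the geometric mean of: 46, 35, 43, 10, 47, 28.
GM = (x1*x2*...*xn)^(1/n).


Product = 46 × 35 × 43 × 10 × 47 × 28 = 911066800
GM = 911066800^(1/6) = 31.1357

GM = 31.1357


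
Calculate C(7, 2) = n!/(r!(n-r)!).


C(7,2) = 7!/(2! × 5!)
= 5040/(2 × 120)
= 21

C(7,2) = 21


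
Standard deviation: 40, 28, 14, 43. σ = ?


Mean = 31.2500
Variance = 130.6875
SD = sqrt(130.6875) = 11.4319

SD = 11.4319


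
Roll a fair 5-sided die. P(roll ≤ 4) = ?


Favorable outcomes (roll ≤ 4): 4
Total outcomes = 5
P = 4/5 = 0.8000

P = 0.8000


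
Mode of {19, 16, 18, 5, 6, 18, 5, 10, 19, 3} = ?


Frequencies: 3:1, 5:2, 6:1, 10:1, 16:1, 18:2, 19:2
Max frequency = 2
Mode = 5, 18, 19

Mode = 5, 18, 19


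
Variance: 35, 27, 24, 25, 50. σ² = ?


Mean = 32.2000
Squared deviations: 7.8400, 27.0400, 67.2400, 51.8400, 316.8400
Sum = 470.8000
Variance = 470.8000/5 = 94.1600

Variance = 94.1600


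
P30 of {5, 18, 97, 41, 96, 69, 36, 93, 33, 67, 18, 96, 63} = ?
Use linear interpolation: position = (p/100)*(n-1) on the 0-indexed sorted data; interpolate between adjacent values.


Sorted: 5, 18, 18, 33, 36, 41, 63, 67, 69, 93, 96, 96, 97
n = 13
Index = 30/100 * 12 = 3.6000
Lower = data[3] = 33, Upper = data[4] = 36
P30 = 33 + 0.6000*(3) = 34.8000

P30 = 34.8000


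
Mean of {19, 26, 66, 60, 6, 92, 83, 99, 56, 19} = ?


Sum = 19 + 26 + 66 + 60 + 6 + 92 + 83 + 99 + 56 + 19 = 526
n = 10
Mean = 526/10 = 52.6000

Mean = 52.6000


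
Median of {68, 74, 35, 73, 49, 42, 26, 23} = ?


Sorted: 23, 26, 35, 42, 49, 68, 73, 74
n = 8 (even)
Middle values: 42 and 49
Median = (42+49)/2 = 45.5000

Median = 45.5000


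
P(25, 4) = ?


P(25,4) = 25!/21!
= 15511210043330985984000000/51090942171709440000
= 303600

P(25,4) = 303600


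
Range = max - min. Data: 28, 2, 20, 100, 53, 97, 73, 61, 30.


Max = 100, Min = 2
Range = 100 - 2 = 98

Range = 98


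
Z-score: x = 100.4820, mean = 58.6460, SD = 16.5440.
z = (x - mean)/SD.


z = (100.4820 - 58.6460)/16.5440
= 41.8360/16.5440
= 2.5288

z = 2.5288


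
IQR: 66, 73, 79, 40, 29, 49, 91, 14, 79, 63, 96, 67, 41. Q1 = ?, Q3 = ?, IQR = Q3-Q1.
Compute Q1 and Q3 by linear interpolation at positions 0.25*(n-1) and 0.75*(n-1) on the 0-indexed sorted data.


Sorted: 14, 29, 40, 41, 49, 63, 66, 67, 73, 79, 79, 91, 96
Q1 (25th %ile) = 41.0000
Q3 (75th %ile) = 79.0000
IQR = 79.0000 - 41.0000 = 38.0000

IQR = 38.0000


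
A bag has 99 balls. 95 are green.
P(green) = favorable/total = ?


P = 95/99 = 0.9596

P = 0.9596


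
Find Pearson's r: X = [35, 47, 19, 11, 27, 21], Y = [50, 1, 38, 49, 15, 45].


Mean X = 26.6667, Mean Y = 33.0000
SD X = 11.685699, SD Y = 18.538249
Cov = -145.333333
r = -145.333333/(11.685699*18.538249) = -0.6709

r = -0.6709


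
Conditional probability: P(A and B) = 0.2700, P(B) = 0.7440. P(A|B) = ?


P(A|B) = 0.2700/0.7440 = 0.3629

P(A|B) = 0.3629


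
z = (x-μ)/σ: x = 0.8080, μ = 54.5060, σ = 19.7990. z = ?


z = (0.8080 - 54.5060)/19.7990
= -53.6980/19.7990
= -2.7122

z = -2.7122


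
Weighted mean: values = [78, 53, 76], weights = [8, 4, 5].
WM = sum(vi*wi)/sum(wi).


Numerator = 78*8 + 53*4 + 76*5 = 1216
Denominator = 8 + 4 + 5 = 17
WM = 1216/17 = 71.5294

WM = 71.5294


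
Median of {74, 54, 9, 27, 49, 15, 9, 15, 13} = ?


Sorted: 9, 9, 13, 15, 15, 27, 49, 54, 74
n = 9 (odd)
Middle value = 15

Median = 15


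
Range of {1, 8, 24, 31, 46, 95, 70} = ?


Max = 95, Min = 1
Range = 95 - 1 = 94

Range = 94


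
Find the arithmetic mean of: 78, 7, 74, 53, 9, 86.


Sum = 78 + 7 + 74 + 53 + 9 + 86 = 307
n = 6
Mean = 307/6 = 51.1667

Mean = 51.1667


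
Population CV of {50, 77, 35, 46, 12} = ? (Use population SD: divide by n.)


Mean = 44.0000
SD = 21.1376
CV = (21.1376/44.0000)*100 = 48.0401%

CV = 48.0401%


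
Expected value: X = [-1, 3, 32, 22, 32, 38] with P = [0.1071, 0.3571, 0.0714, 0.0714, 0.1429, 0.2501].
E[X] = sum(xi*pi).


E[X] = -1*0.1071 + 3*0.3571 + 32*0.0714 + 22*0.0714 + 32*0.1429 + 38*0.2501
= -0.1071 + 1.0713 + 2.2848 + 1.5708 + 4.5728 + 9.5038
= 18.8964

E[X] = 18.8964


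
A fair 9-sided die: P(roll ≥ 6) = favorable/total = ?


Favorable outcomes (roll ≥ 6): 4
Total outcomes = 9
P = 4/9 = 0.4444

P = 0.4444


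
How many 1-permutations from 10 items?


P(10,1) = 10!/9!
= 3628800/362880
= 10

P(10,1) = 10


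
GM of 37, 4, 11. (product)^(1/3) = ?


Product = 37 × 4 × 11 = 1628
GM = 1628^(1/3) = 11.7639

GM = 11.7639


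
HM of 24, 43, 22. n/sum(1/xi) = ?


Sum of reciprocals = 1/24 + 1/43 + 1/22 = 0.110377
HM = 3/0.110377 = 27.1796

HM = 27.1796


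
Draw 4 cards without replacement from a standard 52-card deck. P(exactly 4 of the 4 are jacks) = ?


Hypergeometric: P(X=4) = C(4,4)·C(48,0) / C(52,4)
= 1 × 1 / 270725
= 1/270725 = 3.6938e-06

P = 3.6938e-06


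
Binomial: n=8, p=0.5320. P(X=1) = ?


C(8,1) = 8
p^1 = 0.532000
(1-p)^7 = 0.004917
P = 8 * 0.532000 * 0.004917 = 0.0209

P(X=1) = 0.0209


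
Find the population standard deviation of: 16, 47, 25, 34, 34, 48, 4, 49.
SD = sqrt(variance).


Mean = 32.1250
Variance = 233.3594
SD = sqrt(233.3594) = 15.2761

SD = 15.2761


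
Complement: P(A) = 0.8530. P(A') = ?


P(not A) = 1 - 0.8530 = 0.1470

P(not A) = 0.1470


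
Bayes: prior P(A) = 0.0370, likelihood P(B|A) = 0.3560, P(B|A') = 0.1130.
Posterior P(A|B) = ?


P(B) = P(B|A)*P(A) + P(B|A')*P(A')
= 0.3560*0.0370 + 0.1130*0.9630
= 0.013172 + 0.108819 = 0.121991
P(A|B) = 0.013172/0.121991 = 0.1080

P(A|B) = 0.1080


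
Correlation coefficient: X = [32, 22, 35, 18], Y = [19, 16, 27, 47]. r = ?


Mean X = 26.7500, Mean Y = 27.2500
SD X = 6.977643, SD Y = 12.090802
Cov = -41.187500
r = -41.187500/(6.977643*12.090802) = -0.4882

r = -0.4882


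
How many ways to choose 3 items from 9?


C(9,3) = 9!/(3! × 6!)
= 362880/(6 × 720)
= 84

C(9,3) = 84


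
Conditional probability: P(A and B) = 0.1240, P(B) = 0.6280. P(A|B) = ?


P(A|B) = 0.1240/0.6280 = 0.1975

P(A|B) = 0.1975


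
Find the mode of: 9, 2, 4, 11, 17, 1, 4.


Frequencies: 1:1, 2:1, 4:2, 9:1, 11:1, 17:1
Max frequency = 2
Mode = 4

Mode = 4


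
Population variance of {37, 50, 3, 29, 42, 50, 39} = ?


Mean = 35.7143
Squared deviations: 1.6531, 204.0816, 1070.2245, 45.0816, 39.5102, 204.0816, 10.7959
Sum = 1575.4286
Variance = 1575.4286/7 = 225.0612

Variance = 225.0612


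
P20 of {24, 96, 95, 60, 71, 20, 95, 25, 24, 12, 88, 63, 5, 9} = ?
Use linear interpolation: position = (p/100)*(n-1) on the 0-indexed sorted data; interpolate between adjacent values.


Sorted: 5, 9, 12, 20, 24, 24, 25, 60, 63, 71, 88, 95, 95, 96
n = 14
Index = 20/100 * 13 = 2.6000
Lower = data[2] = 12, Upper = data[3] = 20
P20 = 12 + 0.6000*(8) = 16.8000

P20 = 16.8000


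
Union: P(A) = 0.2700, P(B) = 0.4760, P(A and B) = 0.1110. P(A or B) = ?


P(A∪B) = 0.2700 + 0.4760 - 0.1110
= 0.7460 - 0.1110
= 0.6350

P(A∪B) = 0.6350


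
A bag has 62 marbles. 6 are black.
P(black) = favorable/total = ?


P = 6/62 = 0.0968

P = 0.0968


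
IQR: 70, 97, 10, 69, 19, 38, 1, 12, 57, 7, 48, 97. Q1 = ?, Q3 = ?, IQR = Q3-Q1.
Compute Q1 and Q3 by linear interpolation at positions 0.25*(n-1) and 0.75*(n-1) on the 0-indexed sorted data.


Sorted: 1, 7, 10, 12, 19, 38, 48, 57, 69, 70, 97, 97
Q1 (25th %ile) = 11.5000
Q3 (75th %ile) = 69.2500
IQR = 69.2500 - 11.5000 = 57.7500

IQR = 57.7500


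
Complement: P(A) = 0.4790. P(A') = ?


P(not A) = 1 - 0.4790 = 0.5210

P(not A) = 0.5210


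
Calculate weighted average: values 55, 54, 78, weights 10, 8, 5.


Numerator = 55*10 + 54*8 + 78*5 = 1372
Denominator = 10 + 8 + 5 = 23
WM = 1372/23 = 59.6522

WM = 59.6522


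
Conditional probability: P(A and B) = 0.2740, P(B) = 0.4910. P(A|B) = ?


P(A|B) = 0.2740/0.4910 = 0.5580

P(A|B) = 0.5580


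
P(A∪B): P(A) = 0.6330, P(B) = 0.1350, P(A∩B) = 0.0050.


P(A∪B) = 0.6330 + 0.1350 - 0.0050
= 0.7680 - 0.0050
= 0.7630

P(A∪B) = 0.7630


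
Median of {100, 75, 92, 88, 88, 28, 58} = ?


Sorted: 28, 58, 75, 88, 88, 92, 100
n = 7 (odd)
Middle value = 88

Median = 88


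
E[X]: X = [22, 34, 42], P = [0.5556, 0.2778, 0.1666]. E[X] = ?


E[X] = 22*0.5556 + 34*0.2778 + 42*0.1666
= 12.2232 + 9.4452 + 6.9972
= 28.6656

E[X] = 28.6656


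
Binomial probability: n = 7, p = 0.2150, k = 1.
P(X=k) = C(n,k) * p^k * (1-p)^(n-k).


C(7,1) = 7
p^1 = 0.215000
(1-p)^6 = 0.234001
P = 7 * 0.215000 * 0.234001 = 0.3522

P(X=1) = 0.3522


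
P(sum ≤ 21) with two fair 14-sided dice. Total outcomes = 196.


Total outcomes = 14×14 = 196
Favorable (sum ≤ 21): 168
P = 168/196 = 0.8571

P = 0.8571


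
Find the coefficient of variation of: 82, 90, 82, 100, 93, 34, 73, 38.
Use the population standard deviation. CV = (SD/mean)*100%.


Mean = 74.0000
SD = 23.2325
CV = (23.2325/74.0000)*100 = 31.3953%

CV = 31.3953%


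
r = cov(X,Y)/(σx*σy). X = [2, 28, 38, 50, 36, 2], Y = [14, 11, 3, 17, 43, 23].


Mean X = 26.0000, Mean Y = 18.5000
SD X = 18.147543, SD Y = 12.513326
Cov = 1.333333
r = 1.333333/(18.147543*12.513326) = 0.0059

r = 0.0059


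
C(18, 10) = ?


C(18,10) = 18!/(10! × 8!)
= 6402373705728000/(3628800 × 40320)
= 43758

C(18,10) = 43758


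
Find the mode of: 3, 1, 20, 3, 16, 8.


Frequencies: 1:1, 3:2, 8:1, 16:1, 20:1
Max frequency = 2
Mode = 3

Mode = 3


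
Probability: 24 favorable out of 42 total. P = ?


P = 24/42 = 0.5714

P = 0.5714


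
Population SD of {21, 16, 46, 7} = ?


Mean = 22.5000
Variance = 209.2500
SD = sqrt(209.2500) = 14.4655

SD = 14.4655


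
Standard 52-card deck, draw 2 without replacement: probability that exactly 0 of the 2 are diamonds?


Hypergeometric: P(X=0) = C(13,0)·C(39,2) / C(52,2)
= 1 × 741 / 1326
= 741/1326 = 0.5588

P = 0.5588


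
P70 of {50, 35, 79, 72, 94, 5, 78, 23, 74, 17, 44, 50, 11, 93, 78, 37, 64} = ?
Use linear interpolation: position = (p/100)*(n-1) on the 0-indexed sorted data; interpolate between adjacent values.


Sorted: 5, 11, 17, 23, 35, 37, 44, 50, 50, 64, 72, 74, 78, 78, 79, 93, 94
n = 17
Index = 70/100 * 16 = 11.2000
Lower = data[11] = 74, Upper = data[12] = 78
P70 = 74 + 0.2000*(4) = 74.8000

P70 = 74.8000


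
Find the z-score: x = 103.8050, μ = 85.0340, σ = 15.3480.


z = (103.8050 - 85.0340)/15.3480
= 18.7710/15.3480
= 1.2230

z = 1.2230


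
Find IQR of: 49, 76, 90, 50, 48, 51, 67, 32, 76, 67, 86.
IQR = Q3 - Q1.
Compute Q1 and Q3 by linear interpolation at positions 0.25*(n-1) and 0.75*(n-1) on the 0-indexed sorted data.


Sorted: 32, 48, 49, 50, 51, 67, 67, 76, 76, 86, 90
Q1 (25th %ile) = 49.5000
Q3 (75th %ile) = 76.0000
IQR = 76.0000 - 49.5000 = 26.5000

IQR = 26.5000


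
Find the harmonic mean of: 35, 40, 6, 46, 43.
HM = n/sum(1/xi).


Sum of reciprocals = 1/35 + 1/40 + 1/6 + 1/46 + 1/43 = 0.265233
HM = 5/0.265233 = 18.8513

HM = 18.8513


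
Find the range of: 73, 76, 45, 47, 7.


Max = 76, Min = 7
Range = 76 - 7 = 69

Range = 69


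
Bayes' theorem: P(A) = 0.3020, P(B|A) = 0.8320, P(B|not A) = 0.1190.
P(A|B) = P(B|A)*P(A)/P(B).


P(B) = P(B|A)*P(A) + P(B|A')*P(A')
= 0.8320*0.3020 + 0.1190*0.6980
= 0.251264 + 0.083062 = 0.334326
P(A|B) = 0.251264/0.334326 = 0.7516

P(A|B) = 0.7516


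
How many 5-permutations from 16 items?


P(16,5) = 16!/11!
= 20922789888000/39916800
= 524160

P(16,5) = 524160


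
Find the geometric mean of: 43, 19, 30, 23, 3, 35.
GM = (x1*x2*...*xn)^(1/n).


Product = 43 × 19 × 30 × 23 × 3 × 35 = 59191650
GM = 59191650^(1/6) = 19.7413

GM = 19.7413


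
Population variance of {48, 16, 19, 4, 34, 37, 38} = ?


Mean = 28.0000
Squared deviations: 400.0000, 144.0000, 81.0000, 576.0000, 36.0000, 81.0000, 100.0000
Sum = 1418.0000
Variance = 1418.0000/7 = 202.5714

Variance = 202.5714


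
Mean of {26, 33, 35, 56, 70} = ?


Sum = 26 + 33 + 35 + 56 + 70 = 220
n = 5
Mean = 220/5 = 44.0000

Mean = 44.0000


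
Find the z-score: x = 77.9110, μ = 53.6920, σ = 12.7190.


z = (77.9110 - 53.6920)/12.7190
= 24.2190/12.7190
= 1.9042

z = 1.9042


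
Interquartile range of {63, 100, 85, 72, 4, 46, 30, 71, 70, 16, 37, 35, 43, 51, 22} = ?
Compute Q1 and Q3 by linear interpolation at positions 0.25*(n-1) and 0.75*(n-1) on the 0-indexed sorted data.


Sorted: 4, 16, 22, 30, 35, 37, 43, 46, 51, 63, 70, 71, 72, 85, 100
Q1 (25th %ile) = 32.5000
Q3 (75th %ile) = 70.5000
IQR = 70.5000 - 32.5000 = 38.0000

IQR = 38.0000


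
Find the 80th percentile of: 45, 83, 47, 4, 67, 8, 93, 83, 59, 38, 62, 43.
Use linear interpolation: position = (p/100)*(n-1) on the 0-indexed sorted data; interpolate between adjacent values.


Sorted: 4, 8, 38, 43, 45, 47, 59, 62, 67, 83, 83, 93
n = 12
Index = 80/100 * 11 = 8.8000
Lower = data[8] = 67, Upper = data[9] = 83
P80 = 67 + 0.8000*(16) = 79.8000

P80 = 79.8000


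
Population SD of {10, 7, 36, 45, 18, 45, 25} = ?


Mean = 26.5714
Variance = 214.5306
SD = sqrt(214.5306) = 14.6469

SD = 14.6469


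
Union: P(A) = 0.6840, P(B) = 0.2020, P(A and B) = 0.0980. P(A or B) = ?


P(A∪B) = 0.6840 + 0.2020 - 0.0980
= 0.8860 - 0.0980
= 0.7880

P(A∪B) = 0.7880


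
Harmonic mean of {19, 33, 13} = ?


Sum of reciprocals = 1/19 + 1/33 + 1/13 = 0.159858
HM = 3/0.159858 = 18.7667

HM = 18.7667


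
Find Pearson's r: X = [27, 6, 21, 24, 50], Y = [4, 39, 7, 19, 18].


Mean X = 25.6000, Mean Y = 17.4000
SD X = 14.178857, SD Y = 12.306096
Cov = -76.440000
r = -76.440000/(14.178857*12.306096) = -0.4381

r = -0.4381


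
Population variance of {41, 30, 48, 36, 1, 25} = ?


Mean = 30.1667
Squared deviations: 117.3611, 0.0278, 318.0278, 34.0278, 850.6944, 26.6944
Sum = 1346.8333
Variance = 1346.8333/6 = 224.4722

Variance = 224.4722


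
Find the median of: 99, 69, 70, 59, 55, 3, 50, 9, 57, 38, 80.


Sorted: 3, 9, 38, 50, 55, 57, 59, 69, 70, 80, 99
n = 11 (odd)
Middle value = 57

Median = 57


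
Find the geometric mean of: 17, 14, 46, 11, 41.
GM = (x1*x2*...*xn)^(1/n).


Product = 17 × 14 × 46 × 11 × 41 = 4937548
GM = 4937548^(1/5) = 21.8123

GM = 21.8123


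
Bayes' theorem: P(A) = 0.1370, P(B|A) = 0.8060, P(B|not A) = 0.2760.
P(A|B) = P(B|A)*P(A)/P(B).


P(B) = P(B|A)*P(A) + P(B|A')*P(A')
= 0.8060*0.1370 + 0.2760*0.8630
= 0.110422 + 0.238188 = 0.348610
P(A|B) = 0.110422/0.348610 = 0.3167

P(A|B) = 0.3167


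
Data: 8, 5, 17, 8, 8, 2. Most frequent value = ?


Frequencies: 2:1, 5:1, 8:3, 17:1
Max frequency = 3
Mode = 8

Mode = 8


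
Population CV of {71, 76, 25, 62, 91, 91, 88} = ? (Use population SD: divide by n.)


Mean = 72.0000
SD = 21.7256
CV = (21.7256/72.0000)*100 = 30.1744%

CV = 30.1744%


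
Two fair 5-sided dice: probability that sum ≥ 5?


Total outcomes = 5×5 = 25
Favorable (sum ≥ 5): 19
P = 19/25 = 0.7600

P = 0.7600


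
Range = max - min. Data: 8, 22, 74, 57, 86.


Max = 86, Min = 8
Range = 86 - 8 = 78

Range = 78


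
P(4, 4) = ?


P(4,4) = 4!/0!
= 24/1
= 24

P(4,4) = 24


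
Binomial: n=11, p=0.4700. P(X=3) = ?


C(11,3) = 165
p^3 = 0.103823
(1-p)^8 = 0.006226
P = 165 * 0.103823 * 0.006226 = 0.1067

P(X=3) = 0.1067


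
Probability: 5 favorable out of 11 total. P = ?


P = 5/11 = 0.4545

P = 0.4545


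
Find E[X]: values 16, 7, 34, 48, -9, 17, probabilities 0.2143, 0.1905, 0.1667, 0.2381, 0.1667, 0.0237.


E[X] = 16*0.2143 + 7*0.1905 + 34*0.1667 + 48*0.2381 - 9*0.1667 + 17*0.0237
= 3.4288 + 1.3335 + 5.6678 + 11.4288 - 1.5003 + 0.4029
= 20.7615

E[X] = 20.7615


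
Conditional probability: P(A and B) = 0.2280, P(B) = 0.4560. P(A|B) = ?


P(A|B) = 0.2280/0.4560 = 0.5000

P(A|B) = 0.5000


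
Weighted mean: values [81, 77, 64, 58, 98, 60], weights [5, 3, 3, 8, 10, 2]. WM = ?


Numerator = 81*5 + 77*3 + 64*3 + 58*8 + 98*10 + 60*2 = 2392
Denominator = 5 + 3 + 3 + 8 + 10 + 2 = 31
WM = 2392/31 = 77.1613

WM = 77.1613
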